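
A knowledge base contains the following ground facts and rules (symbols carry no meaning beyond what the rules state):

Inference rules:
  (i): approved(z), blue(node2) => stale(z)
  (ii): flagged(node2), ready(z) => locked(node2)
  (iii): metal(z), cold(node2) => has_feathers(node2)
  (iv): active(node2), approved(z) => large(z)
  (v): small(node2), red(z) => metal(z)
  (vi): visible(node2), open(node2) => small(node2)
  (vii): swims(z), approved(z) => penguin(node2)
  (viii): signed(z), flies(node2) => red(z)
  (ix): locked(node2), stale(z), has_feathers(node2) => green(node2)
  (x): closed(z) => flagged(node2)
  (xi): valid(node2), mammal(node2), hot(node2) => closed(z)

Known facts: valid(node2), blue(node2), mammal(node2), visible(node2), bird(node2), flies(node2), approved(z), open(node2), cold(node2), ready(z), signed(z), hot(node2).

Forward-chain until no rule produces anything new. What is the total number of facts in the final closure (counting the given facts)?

Round 1: (i) [approved(z), blue(node2) => stale(z)]; (vi) [visible(node2), open(node2) => small(node2)]; (viii) [signed(z), flies(node2) => red(z)]; (xi) [valid(node2), mammal(node2), hot(node2) => closed(z)]. Adds stale(z), small(node2), red(z), closed(z).
Round 2: (v) [small(node2), red(z) => metal(z)]; (x) [closed(z) => flagged(node2)]. Adds metal(z), flagged(node2).
Round 3: (ii) [flagged(node2), ready(z) => locked(node2)]; (iii) [metal(z), cold(node2) => has_feathers(node2)]. Adds locked(node2), has_feathers(node2).
Round 4: (ix) [locked(node2), stale(z), has_feathers(node2) => green(node2)]. Adds green(node2).
Closure: {approved(z), bird(node2), blue(node2), closed(z), cold(node2), flagged(node2), flies(node2), green(node2), has_feathers(node2), hot(node2), locked(node2), mammal(node2), metal(z), open(node2), ready(z), red(z), signed(z), small(node2), stale(z), valid(node2), visible(node2)} — 21 facts.

21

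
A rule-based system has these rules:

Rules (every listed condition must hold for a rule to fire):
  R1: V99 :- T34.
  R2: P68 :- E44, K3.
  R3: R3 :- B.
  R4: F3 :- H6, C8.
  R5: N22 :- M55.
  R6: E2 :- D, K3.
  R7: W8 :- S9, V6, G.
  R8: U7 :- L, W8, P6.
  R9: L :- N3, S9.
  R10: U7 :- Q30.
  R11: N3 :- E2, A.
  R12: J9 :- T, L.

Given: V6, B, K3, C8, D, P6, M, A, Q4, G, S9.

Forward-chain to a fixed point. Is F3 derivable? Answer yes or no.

no

[1] R3 [R3 :- B.]; R6 [E2 :- D, K3.]; R7 [W8 :- S9, V6, G.]. ⇒ new: R3, E2, W8.
[2] R11 [N3 :- E2, A.]. ⇒ new: N3.
[3] R9 [L :- N3, S9.]. ⇒ new: L.
[4] R8 [U7 :- L, W8, P6.]. ⇒ new: U7.
Fixed point reached. F3 is concluded only by R4; R4 needs H6 (never derived).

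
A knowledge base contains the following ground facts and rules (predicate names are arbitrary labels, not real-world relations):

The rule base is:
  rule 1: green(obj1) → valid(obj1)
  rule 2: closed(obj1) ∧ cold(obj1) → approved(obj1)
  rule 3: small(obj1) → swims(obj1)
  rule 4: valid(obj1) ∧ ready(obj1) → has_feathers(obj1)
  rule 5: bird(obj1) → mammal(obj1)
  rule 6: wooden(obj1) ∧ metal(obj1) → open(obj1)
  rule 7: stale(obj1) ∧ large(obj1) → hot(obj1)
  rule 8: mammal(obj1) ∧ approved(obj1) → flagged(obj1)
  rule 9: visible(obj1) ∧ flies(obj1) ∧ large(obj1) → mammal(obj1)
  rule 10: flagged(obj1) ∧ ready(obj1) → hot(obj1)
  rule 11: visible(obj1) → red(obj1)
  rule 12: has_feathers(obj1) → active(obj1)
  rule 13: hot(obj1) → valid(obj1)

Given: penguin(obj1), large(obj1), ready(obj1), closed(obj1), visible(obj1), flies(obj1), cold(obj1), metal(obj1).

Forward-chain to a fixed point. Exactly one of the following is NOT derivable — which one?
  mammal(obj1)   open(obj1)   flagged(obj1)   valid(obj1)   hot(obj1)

Round 1: rule 2 [closed(obj1) ∧ cold(obj1) → approved(obj1)]; rule 9 [visible(obj1) ∧ flies(obj1) ∧ large(obj1) → mammal(obj1)]; rule 11 [visible(obj1) → red(obj1)]. New: approved(obj1), mammal(obj1), red(obj1).
Round 2: rule 8 [mammal(obj1) ∧ approved(obj1) → flagged(obj1)]. New: flagged(obj1).
Round 3: rule 10 [flagged(obj1) ∧ ready(obj1) → hot(obj1)]. New: hot(obj1).
Round 4: rule 13 [hot(obj1) → valid(obj1)]. New: valid(obj1).
Round 5: rule 4 [valid(obj1) ∧ ready(obj1) → has_feathers(obj1)]. New: has_feathers(obj1).
Round 6: rule 12 [has_feathers(obj1) → active(obj1)]. New: active(obj1).
Derived: mammal(obj1) (round 1), flagged(obj1) (round 2), valid(obj1) (round 4), hot(obj1) (round 3). open(obj1) never appears in any round.

open(obj1)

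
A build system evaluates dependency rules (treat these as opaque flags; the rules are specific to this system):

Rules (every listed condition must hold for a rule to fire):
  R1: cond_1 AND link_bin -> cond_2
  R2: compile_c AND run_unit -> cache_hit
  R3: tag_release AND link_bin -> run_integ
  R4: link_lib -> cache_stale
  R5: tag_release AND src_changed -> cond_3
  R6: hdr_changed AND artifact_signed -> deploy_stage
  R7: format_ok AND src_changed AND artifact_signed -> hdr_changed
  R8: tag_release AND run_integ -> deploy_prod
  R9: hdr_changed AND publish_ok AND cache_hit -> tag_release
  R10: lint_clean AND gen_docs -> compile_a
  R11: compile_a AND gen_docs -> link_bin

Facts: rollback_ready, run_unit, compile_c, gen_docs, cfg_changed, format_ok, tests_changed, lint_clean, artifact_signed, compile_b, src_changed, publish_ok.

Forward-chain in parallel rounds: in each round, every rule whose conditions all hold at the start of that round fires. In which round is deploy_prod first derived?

Round 1 fires R2, R7, R10, giving cache_hit, hdr_changed, compile_a.
Round 2 fires R6, R9, R11, giving deploy_stage, tag_release, link_bin.
Round 3 fires R3, R5, giving run_integ, cond_3.
Round 4 fires R8, giving deploy_prod.
deploy_prod first appears in round 4.

4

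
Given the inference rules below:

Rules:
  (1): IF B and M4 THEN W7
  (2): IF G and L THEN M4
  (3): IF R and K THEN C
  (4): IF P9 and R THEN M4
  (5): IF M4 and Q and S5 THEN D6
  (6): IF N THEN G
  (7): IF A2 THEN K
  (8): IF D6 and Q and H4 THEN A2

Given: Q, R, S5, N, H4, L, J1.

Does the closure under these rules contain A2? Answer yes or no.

Round 1 fires (6), giving G.
Round 2 fires (2), giving M4.
Round 3 fires (5), giving D6.
Round 4 fires (8), giving A2.
Round 5 fires (7), giving K.
Round 6 fires (3), giving C.
A2 appears in round 4, so it is derivable.

yes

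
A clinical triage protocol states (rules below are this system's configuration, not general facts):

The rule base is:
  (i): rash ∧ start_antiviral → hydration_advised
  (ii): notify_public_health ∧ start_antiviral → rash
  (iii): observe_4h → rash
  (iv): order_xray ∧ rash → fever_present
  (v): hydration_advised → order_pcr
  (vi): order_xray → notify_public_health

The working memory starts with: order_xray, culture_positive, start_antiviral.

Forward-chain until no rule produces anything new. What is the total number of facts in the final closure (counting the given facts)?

Round 1: (vi) [order_xray → notify_public_health]. Adds notify_public_health.
Round 2: (ii) [notify_public_health ∧ start_antiviral → rash]. Adds rash.
Round 3: (i) [rash ∧ start_antiviral → hydration_advised]; (iv) [order_xray ∧ rash → fever_present]. Adds hydration_advised, fever_present.
Round 4: (v) [hydration_advised → order_pcr]. Adds order_pcr.
Closure: {culture_positive, fever_present, hydration_advised, notify_public_health, order_pcr, order_xray, rash, start_antiviral} — 8 facts.

8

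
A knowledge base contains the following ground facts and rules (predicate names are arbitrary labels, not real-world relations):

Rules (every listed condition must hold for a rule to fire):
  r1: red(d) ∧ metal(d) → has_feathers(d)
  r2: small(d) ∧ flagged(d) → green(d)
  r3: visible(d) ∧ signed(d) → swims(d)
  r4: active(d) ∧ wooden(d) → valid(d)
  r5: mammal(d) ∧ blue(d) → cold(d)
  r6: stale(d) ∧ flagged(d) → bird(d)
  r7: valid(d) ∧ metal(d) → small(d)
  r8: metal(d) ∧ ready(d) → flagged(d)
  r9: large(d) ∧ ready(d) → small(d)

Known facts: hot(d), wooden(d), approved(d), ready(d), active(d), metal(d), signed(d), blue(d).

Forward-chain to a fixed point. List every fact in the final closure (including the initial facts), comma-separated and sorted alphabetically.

Round 1 fires r4, r8, giving valid(d), flagged(d).
Round 2 fires r7, giving small(d).
Round 3 fires r2, giving green(d).

active(d), approved(d), blue(d), flagged(d), green(d), hot(d), metal(d), ready(d), signed(d), small(d), valid(d), wooden(d)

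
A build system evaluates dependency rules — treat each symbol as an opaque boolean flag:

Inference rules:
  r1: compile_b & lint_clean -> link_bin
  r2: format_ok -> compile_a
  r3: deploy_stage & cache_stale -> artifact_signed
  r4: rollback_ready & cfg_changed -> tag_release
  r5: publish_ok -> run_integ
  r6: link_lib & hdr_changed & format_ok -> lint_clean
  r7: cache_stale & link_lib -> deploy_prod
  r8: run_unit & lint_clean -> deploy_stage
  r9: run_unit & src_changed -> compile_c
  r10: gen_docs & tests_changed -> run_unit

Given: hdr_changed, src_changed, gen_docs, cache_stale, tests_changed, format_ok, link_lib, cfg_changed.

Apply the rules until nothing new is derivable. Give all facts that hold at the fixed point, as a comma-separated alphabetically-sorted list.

Round 1 fires r2, r6, r7, r10, giving compile_a, lint_clean, deploy_prod, run_unit.
Round 2 fires r8, r9, giving deploy_stage, compile_c.
Round 3 fires r3, giving artifact_signed.

artifact_signed, cache_stale, cfg_changed, compile_a, compile_c, deploy_prod, deploy_stage, format_ok, gen_docs, hdr_changed, link_lib, lint_clean, run_unit, src_changed, tests_changed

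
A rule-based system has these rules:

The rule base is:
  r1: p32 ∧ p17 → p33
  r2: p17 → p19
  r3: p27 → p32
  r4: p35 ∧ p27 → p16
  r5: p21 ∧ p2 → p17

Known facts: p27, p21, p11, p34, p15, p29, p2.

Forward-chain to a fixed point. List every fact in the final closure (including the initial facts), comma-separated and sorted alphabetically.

[1] r3 [p27 → p32]; r5 [p21 ∧ p2 → p17]. ⇒ new: p32, p17.
[2] r1 [p32 ∧ p17 → p33]; r2 [p17 → p19]. ⇒ new: p33, p19.

p11, p15, p17, p19, p2, p21, p27, p29, p32, p33, p34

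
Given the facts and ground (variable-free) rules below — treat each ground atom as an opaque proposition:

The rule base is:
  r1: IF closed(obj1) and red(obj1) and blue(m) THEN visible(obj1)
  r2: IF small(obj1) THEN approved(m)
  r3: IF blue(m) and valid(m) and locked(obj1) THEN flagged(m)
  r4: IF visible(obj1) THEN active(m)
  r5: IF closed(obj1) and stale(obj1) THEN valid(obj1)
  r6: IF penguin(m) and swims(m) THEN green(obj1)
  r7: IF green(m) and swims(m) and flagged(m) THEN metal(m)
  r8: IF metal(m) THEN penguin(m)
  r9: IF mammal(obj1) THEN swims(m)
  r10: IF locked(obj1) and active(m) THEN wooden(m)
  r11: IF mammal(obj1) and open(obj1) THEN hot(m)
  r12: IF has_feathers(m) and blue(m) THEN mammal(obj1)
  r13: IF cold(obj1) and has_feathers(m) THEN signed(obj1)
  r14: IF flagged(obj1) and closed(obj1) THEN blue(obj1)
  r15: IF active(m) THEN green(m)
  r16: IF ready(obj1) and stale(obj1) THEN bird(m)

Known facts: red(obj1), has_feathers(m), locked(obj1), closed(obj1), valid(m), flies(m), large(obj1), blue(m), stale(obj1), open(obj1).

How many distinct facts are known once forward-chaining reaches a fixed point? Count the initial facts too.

22

Round 1: r1 [IF closed(obj1) and red(obj1) and blue(m) THEN visible(obj1)]; r3 [IF blue(m) and valid(m) and locked(obj1) THEN flagged(m)]; r5 [IF closed(obj1) and stale(obj1) THEN valid(obj1)]; r12 [IF has_feathers(m) and blue(m) THEN mammal(obj1)]. Adds visible(obj1), flagged(m), valid(obj1), mammal(obj1).
Round 2: r4 [IF visible(obj1) THEN active(m)]; r9 [IF mammal(obj1) THEN swims(m)]; r11 [IF mammal(obj1) and open(obj1) THEN hot(m)]. Adds active(m), swims(m), hot(m).
Round 3: r10 [IF locked(obj1) and active(m) THEN wooden(m)]; r15 [IF active(m) THEN green(m)]. Adds wooden(m), green(m).
Round 4: r7 [IF green(m) and swims(m) and flagged(m) THEN metal(m)]. Adds metal(m).
Round 5: r8 [IF metal(m) THEN penguin(m)]. Adds penguin(m).
Round 6: r6 [IF penguin(m) and swims(m) THEN green(obj1)]. Adds green(obj1).
Closure: {active(m), blue(m), closed(obj1), flagged(m), flies(m), green(m), green(obj1), has_feathers(m), hot(m), large(obj1), locked(obj1), mammal(obj1), metal(m), open(obj1), penguin(m), red(obj1), stale(obj1), swims(m), valid(m), valid(obj1), visible(obj1), wooden(m)} — 22 facts.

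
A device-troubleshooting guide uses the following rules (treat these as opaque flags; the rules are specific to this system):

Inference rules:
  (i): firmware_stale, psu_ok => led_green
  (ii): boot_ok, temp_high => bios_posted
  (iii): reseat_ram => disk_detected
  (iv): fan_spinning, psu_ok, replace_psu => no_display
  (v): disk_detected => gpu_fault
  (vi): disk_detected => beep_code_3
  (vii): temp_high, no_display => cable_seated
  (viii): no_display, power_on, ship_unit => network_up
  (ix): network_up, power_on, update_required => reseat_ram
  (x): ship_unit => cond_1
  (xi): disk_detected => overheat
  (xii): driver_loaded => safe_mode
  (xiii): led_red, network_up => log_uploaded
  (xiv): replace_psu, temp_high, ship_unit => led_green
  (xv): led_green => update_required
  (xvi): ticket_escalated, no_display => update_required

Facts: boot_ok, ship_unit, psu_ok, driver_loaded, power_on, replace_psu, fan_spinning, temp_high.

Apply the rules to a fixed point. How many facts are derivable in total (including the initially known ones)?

21

Round 1: (ii) [boot_ok, temp_high => bios_posted]; (iv) [fan_spinning, psu_ok, replace_psu => no_display]; (x) [ship_unit => cond_1]; (xii) [driver_loaded => safe_mode]; (xiv) [replace_psu, temp_high, ship_unit => led_green]. Adds bios_posted, no_display, cond_1, safe_mode, led_green.
Round 2: (vii) [temp_high, no_display => cable_seated]; (viii) [no_display, power_on, ship_unit => network_up]; (xv) [led_green => update_required]. Adds cable_seated, network_up, update_required.
Round 3: (ix) [network_up, power_on, update_required => reseat_ram]. Adds reseat_ram.
Round 4: (iii) [reseat_ram => disk_detected]. Adds disk_detected.
Round 5: (v) [disk_detected => gpu_fault]; (vi) [disk_detected => beep_code_3]; (xi) [disk_detected => overheat]. Adds gpu_fault, beep_code_3, overheat.
Closure: {beep_code_3, bios_posted, boot_ok, cable_seated, cond_1, disk_detected, driver_loaded, fan_spinning, gpu_fault, led_green, network_up, no_display, overheat, power_on, psu_ok, replace_psu, reseat_ram, safe_mode, ship_unit, temp_high, update_required} — 21 facts.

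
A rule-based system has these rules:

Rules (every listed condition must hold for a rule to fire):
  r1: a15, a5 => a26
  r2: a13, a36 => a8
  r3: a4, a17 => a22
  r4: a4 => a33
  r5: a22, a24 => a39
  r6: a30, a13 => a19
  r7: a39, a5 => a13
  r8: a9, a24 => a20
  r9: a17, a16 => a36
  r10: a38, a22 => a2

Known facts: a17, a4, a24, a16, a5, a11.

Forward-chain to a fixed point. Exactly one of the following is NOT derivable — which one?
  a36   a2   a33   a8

Round 1 — r3, r4, r9, derive a22, a33, a36.
Round 2 — r5, derive a39.
Round 3 — r7, derive a13.
Round 4 — r2, derive a8.
Derived: a8 (round 4), a36 (round 1), a33 (round 1). a2 never appears in any round.

a2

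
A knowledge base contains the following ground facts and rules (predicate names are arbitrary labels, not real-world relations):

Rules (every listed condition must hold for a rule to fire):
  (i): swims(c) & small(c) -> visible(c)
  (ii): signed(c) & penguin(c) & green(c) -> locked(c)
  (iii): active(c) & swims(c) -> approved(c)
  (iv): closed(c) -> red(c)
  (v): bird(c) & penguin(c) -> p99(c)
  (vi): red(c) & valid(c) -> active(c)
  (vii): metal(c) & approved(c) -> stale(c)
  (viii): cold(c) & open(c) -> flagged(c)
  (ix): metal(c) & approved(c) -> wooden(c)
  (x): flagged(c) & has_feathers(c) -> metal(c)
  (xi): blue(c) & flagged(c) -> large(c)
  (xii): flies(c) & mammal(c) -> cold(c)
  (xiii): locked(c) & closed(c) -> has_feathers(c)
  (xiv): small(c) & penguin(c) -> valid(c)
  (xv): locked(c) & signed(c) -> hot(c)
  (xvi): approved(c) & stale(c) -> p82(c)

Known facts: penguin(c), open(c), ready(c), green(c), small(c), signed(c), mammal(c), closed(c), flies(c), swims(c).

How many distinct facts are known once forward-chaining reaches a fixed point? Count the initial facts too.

24

Round 1 — (i), (ii), (iv), (xii), (xiv), derive visible(c), locked(c), red(c), cold(c), valid(c).
Round 2 — (vi), (viii), (xiii), (xv), derive active(c), flagged(c), has_feathers(c), hot(c).
Round 3 — (iii), (x), derive approved(c), metal(c).
Round 4 — (vii), (ix), derive stale(c), wooden(c).
Round 5 — (xvi), derive p82(c).
Closure: {active(c), approved(c), closed(c), cold(c), flagged(c), flies(c), green(c), has_feathers(c), hot(c), locked(c), mammal(c), metal(c), open(c), p82(c), penguin(c), ready(c), red(c), signed(c), small(c), stale(c), swims(c), valid(c), visible(c), wooden(c)} — 24 facts.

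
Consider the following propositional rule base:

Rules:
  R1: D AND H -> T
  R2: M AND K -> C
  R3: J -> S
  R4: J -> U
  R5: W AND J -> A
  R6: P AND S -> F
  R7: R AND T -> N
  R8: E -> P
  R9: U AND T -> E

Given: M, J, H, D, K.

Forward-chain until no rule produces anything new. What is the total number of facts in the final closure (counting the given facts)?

Round 1 fires R1, R2, R3, R4, giving T, C, S, U.
Round 2 fires R9, giving E.
Round 3 fires R8, giving P.
Round 4 fires R6, giving F.
Closure: {C, D, E, F, H, J, K, M, P, S, T, U} — 12 facts.

12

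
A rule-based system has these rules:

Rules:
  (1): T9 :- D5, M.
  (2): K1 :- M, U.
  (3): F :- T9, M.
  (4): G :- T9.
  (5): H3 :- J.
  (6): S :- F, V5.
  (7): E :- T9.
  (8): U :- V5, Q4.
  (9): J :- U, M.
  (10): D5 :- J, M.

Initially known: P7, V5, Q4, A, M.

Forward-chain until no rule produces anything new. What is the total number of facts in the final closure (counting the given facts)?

15

Round 1 — (8), derive U.
Round 2 — (2), (9), derive K1, J.
Round 3 — (5), (10), derive H3, D5.
Round 4 — (1), derive T9.
Round 5 — (3), (4), (7), derive F, G, E.
Round 6 — (6), derive S.
Closure: {A, D5, E, F, G, H3, J, K1, M, P7, Q4, S, T9, U, V5} — 15 facts.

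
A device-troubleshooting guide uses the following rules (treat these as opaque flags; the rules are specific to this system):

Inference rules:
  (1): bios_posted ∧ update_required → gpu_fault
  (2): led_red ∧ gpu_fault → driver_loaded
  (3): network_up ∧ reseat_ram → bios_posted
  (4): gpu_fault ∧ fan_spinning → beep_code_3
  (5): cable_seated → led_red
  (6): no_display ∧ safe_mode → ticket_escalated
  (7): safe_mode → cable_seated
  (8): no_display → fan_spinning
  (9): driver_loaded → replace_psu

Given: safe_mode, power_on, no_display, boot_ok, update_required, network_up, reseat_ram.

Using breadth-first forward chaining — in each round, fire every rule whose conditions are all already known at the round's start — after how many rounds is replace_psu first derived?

Round 1 fires (3), (6), (7), (8), giving bios_posted, ticket_escalated, cable_seated, fan_spinning.
Round 2 fires (1), (5), giving gpu_fault, led_red.
Round 3 fires (2), (4), giving driver_loaded, beep_code_3.
Round 4 fires (9), giving replace_psu.
replace_psu first appears in round 4.

4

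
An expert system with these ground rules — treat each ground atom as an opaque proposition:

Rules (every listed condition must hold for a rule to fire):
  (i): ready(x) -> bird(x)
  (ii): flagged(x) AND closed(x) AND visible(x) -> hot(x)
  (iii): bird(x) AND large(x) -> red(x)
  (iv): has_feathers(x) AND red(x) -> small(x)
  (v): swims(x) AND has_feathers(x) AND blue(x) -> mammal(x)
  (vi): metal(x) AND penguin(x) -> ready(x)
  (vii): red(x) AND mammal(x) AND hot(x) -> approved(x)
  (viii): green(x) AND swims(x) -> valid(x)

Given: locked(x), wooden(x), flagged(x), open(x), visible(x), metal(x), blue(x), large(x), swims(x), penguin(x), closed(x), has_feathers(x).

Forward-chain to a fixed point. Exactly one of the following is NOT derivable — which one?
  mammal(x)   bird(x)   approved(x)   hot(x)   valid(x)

valid(x)

Round 1: (ii) [flagged(x) AND closed(x) AND visible(x) -> hot(x)]; (v) [swims(x) AND has_feathers(x) AND blue(x) -> mammal(x)]; (vi) [metal(x) AND penguin(x) -> ready(x)]. Adds hot(x), mammal(x), ready(x).
Round 2: (i) [ready(x) -> bird(x)]. Adds bird(x).
Round 3: (iii) [bird(x) AND large(x) -> red(x)]. Adds red(x).
Round 4: (iv) [has_feathers(x) AND red(x) -> small(x)]; (vii) [red(x) AND mammal(x) AND hot(x) -> approved(x)]. Adds small(x), approved(x).
Derived: hot(x) (round 1), approved(x) (round 4), mammal(x) (round 1), bird(x) (round 2). valid(x) never appears in any round.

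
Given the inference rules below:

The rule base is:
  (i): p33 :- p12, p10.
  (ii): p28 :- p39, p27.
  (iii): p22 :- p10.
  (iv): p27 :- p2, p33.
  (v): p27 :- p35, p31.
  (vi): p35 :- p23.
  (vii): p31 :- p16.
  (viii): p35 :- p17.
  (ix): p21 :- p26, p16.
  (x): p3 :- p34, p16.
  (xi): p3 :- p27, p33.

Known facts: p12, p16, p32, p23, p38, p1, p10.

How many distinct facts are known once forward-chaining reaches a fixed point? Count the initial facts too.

Round 1: (i) [p33 :- p12, p10.]; (iii) [p22 :- p10.]; (vi) [p35 :- p23.]; (vii) [p31 :- p16.]. New: p33, p22, p35, p31.
Round 2: (v) [p27 :- p35, p31.]. New: p27.
Round 3: (xi) [p3 :- p27, p33.]. New: p3.
Closure: {p1, p10, p12, p16, p22, p23, p27, p3, p31, p32, p33, p35, p38} — 13 facts.

13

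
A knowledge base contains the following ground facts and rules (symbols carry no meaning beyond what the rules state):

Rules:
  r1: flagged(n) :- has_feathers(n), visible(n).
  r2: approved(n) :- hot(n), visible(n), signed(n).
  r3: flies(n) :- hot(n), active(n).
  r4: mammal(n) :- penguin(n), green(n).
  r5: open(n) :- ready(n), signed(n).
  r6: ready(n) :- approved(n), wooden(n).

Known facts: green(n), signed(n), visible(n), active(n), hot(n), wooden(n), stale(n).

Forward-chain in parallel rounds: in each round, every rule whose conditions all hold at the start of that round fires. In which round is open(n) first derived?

3

Round 1: r2 [approved(n) :- hot(n), visible(n), signed(n).]; r3 [flies(n) :- hot(n), active(n).]. Adds approved(n), flies(n).
Round 2: r6 [ready(n) :- approved(n), wooden(n).]. Adds ready(n).
Round 3: r5 [open(n) :- ready(n), signed(n).]. Adds open(n).
open(n) first appears in round 3.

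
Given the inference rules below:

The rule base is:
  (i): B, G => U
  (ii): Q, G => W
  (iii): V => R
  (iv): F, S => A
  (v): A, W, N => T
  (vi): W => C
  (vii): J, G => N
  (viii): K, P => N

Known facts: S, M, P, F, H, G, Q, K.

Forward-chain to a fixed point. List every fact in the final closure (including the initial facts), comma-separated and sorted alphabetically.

A, C, F, G, H, K, M, N, P, Q, S, T, W

Round 1 fires (ii), (iv), (viii), giving W, A, N.
Round 2 fires (v), (vi), giving T, C.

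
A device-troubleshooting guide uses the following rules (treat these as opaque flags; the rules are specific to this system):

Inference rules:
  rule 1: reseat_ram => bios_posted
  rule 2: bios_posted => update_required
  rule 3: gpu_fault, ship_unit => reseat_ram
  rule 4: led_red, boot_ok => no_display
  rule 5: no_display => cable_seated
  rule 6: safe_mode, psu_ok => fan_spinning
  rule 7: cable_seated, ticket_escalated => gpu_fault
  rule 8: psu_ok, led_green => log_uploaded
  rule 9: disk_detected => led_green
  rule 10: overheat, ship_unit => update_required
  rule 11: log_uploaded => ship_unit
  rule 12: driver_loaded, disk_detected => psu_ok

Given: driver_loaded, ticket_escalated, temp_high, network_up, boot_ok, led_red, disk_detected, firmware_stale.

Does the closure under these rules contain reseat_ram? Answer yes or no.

yes

Round 1: rule 4 [led_red, boot_ok => no_display]; rule 9 [disk_detected => led_green]; rule 12 [driver_loaded, disk_detected => psu_ok]. New: no_display, led_green, psu_ok.
Round 2: rule 5 [no_display => cable_seated]; rule 8 [psu_ok, led_green => log_uploaded]. New: cable_seated, log_uploaded.
Round 3: rule 7 [cable_seated, ticket_escalated => gpu_fault]; rule 11 [log_uploaded => ship_unit]. New: gpu_fault, ship_unit.
Round 4: rule 3 [gpu_fault, ship_unit => reseat_ram]. New: reseat_ram.
Round 5: rule 1 [reseat_ram => bios_posted]. New: bios_posted.
Round 6: rule 2 [bios_posted => update_required]. New: update_required.
reseat_ram appears in round 4, so it is derivable.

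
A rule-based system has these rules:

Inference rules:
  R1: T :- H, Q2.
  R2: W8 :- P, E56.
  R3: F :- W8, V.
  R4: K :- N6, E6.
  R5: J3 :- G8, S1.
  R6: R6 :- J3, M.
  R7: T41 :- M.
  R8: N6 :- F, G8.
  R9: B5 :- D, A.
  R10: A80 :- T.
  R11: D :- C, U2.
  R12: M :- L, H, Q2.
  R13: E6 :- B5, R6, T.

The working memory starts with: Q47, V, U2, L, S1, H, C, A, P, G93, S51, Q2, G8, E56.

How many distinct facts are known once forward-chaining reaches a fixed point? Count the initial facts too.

Round 1: R1 [T :- H, Q2.]; R2 [W8 :- P, E56.]; R5 [J3 :- G8, S1.]; R11 [D :- C, U2.]; R12 [M :- L, H, Q2.]. Adds T, W8, J3, D, M.
Round 2: R3 [F :- W8, V.]; R6 [R6 :- J3, M.]; R7 [T41 :- M.]; R9 [B5 :- D, A.]; R10 [A80 :- T.]. Adds F, R6, T41, B5, A80.
Round 3: R8 [N6 :- F, G8.]; R13 [E6 :- B5, R6, T.]. Adds N6, E6.
Round 4: R4 [K :- N6, E6.]. Adds K.
Closure: {A, A80, B5, C, D, E56, E6, F, G8, G93, H, J3, K, L, M, N6, P, Q2, Q47, R6, S1, S51, T, T41, U2, V, W8} — 27 facts.

27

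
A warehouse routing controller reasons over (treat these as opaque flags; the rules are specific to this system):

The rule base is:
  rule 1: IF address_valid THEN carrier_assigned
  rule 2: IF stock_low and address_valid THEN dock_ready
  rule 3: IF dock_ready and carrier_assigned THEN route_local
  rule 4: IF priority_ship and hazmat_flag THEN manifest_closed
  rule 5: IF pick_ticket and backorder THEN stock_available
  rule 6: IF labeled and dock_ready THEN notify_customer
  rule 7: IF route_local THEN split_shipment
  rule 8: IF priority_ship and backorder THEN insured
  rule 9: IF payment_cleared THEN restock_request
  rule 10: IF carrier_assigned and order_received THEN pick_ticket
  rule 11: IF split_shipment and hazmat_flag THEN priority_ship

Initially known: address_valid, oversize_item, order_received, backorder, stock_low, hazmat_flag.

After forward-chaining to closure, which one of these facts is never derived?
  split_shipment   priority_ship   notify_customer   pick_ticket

Round 1: rule 1 [IF address_valid THEN carrier_assigned]; rule 2 [IF stock_low and address_valid THEN dock_ready]. Adds carrier_assigned, dock_ready.
Round 2: rule 3 [IF dock_ready and carrier_assigned THEN route_local]; rule 10 [IF carrier_assigned and order_received THEN pick_ticket]. Adds route_local, pick_ticket.
Round 3: rule 5 [IF pick_ticket and backorder THEN stock_available]; rule 7 [IF route_local THEN split_shipment]. Adds stock_available, split_shipment.
Round 4: rule 11 [IF split_shipment and hazmat_flag THEN priority_ship]. Adds priority_ship.
Round 5: rule 4 [IF priority_ship and hazmat_flag THEN manifest_closed]; rule 8 [IF priority_ship and backorder THEN insured]. Adds manifest_closed, insured.
Derived: split_shipment (round 3), priority_ship (round 4), pick_ticket (round 2). notify_customer never appears in any round.

notify_customer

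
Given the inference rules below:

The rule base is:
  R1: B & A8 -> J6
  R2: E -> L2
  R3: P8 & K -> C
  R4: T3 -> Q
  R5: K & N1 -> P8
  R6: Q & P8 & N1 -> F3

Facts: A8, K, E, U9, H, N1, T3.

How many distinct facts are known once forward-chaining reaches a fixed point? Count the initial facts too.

Round 1 fires R2, R4, R5, giving L2, Q, P8.
Round 2 fires R3, R6, giving C, F3.
Closure: {A8, C, E, F3, H, K, L2, N1, P8, Q, T3, U9} — 12 facts.

12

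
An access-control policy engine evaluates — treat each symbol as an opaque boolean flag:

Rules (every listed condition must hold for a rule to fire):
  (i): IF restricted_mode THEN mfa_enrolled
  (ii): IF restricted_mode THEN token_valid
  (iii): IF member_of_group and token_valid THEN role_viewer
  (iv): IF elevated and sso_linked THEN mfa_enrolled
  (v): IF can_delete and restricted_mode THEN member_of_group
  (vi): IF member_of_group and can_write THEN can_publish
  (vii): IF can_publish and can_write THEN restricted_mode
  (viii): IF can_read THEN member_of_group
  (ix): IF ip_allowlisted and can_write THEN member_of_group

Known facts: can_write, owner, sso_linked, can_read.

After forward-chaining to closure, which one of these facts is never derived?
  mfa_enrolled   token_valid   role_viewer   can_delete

Round 1 fires (viii), giving member_of_group.
Round 2 fires (vi), giving can_publish.
Round 3 fires (vii), giving restricted_mode.
Round 4 fires (i), (ii), giving mfa_enrolled, token_valid.
Round 5 fires (iii), giving role_viewer.
Derived: token_valid (round 4), mfa_enrolled (round 4), role_viewer (round 5). can_delete never appears in any round.

can_delete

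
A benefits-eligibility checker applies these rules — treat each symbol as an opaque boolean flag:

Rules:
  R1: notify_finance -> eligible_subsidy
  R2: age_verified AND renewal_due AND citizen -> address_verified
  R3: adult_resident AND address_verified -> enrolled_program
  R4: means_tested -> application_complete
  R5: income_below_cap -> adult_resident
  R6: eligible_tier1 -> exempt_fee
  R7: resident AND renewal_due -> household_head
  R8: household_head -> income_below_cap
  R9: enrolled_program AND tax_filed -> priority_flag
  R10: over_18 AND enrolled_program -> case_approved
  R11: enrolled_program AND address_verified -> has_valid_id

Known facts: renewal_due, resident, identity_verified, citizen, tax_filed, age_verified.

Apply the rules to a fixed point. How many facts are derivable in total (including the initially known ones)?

13

Round 1: R2 [age_verified AND renewal_due AND citizen -> address_verified]; R7 [resident AND renewal_due -> household_head]. New: address_verified, household_head.
Round 2: R8 [household_head -> income_below_cap]. New: income_below_cap.
Round 3: R5 [income_below_cap -> adult_resident]. New: adult_resident.
Round 4: R3 [adult_resident AND address_verified -> enrolled_program]. New: enrolled_program.
Round 5: R9 [enrolled_program AND tax_filed -> priority_flag]; R11 [enrolled_program AND address_verified -> has_valid_id]. New: priority_flag, has_valid_id.
Closure: {address_verified, adult_resident, age_verified, citizen, enrolled_program, has_valid_id, household_head, identity_verified, income_below_cap, priority_flag, renewal_due, resident, tax_filed} — 13 facts.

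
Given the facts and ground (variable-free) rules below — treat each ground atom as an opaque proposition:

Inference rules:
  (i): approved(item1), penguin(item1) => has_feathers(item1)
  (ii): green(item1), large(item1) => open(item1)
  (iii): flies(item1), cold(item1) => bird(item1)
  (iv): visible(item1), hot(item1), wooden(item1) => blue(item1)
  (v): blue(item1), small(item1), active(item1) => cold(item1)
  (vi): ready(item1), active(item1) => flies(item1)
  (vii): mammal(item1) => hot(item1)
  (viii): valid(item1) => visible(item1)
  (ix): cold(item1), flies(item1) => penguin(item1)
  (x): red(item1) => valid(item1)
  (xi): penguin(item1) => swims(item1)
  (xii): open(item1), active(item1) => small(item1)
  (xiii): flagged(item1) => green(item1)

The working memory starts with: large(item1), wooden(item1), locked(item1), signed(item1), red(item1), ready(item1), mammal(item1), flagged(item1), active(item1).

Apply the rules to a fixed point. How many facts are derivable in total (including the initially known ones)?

[1] (vi) [ready(item1), active(item1) => flies(item1)]; (vii) [mammal(item1) => hot(item1)]; (x) [red(item1) => valid(item1)]; (xiii) [flagged(item1) => green(item1)]. ⇒ new: flies(item1), hot(item1), valid(item1), green(item1).
[2] (ii) [green(item1), large(item1) => open(item1)]; (viii) [valid(item1) => visible(item1)]. ⇒ new: open(item1), visible(item1).
[3] (iv) [visible(item1), hot(item1), wooden(item1) => blue(item1)]; (xii) [open(item1), active(item1) => small(item1)]. ⇒ new: blue(item1), small(item1).
[4] (v) [blue(item1), small(item1), active(item1) => cold(item1)]. ⇒ new: cold(item1).
[5] (iii) [flies(item1), cold(item1) => bird(item1)]; (ix) [cold(item1), flies(item1) => penguin(item1)]. ⇒ new: bird(item1), penguin(item1).
[6] (xi) [penguin(item1) => swims(item1)]. ⇒ new: swims(item1).
Closure: {active(item1), bird(item1), blue(item1), cold(item1), flagged(item1), flies(item1), green(item1), hot(item1), large(item1), locked(item1), mammal(item1), open(item1), penguin(item1), ready(item1), red(item1), signed(item1), small(item1), swims(item1), valid(item1), visible(item1), wooden(item1)} — 21 facts.

21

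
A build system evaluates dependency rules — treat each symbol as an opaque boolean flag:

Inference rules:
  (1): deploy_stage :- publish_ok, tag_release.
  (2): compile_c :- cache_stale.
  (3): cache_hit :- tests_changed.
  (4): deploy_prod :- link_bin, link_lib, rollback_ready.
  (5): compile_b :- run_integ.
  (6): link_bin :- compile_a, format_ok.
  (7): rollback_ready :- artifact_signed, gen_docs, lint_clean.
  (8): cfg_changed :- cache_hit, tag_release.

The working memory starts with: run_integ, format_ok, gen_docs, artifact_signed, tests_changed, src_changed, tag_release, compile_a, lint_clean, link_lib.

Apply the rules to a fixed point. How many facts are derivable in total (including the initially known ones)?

Round 1: (3) [cache_hit :- tests_changed.]; (5) [compile_b :- run_integ.]; (6) [link_bin :- compile_a, format_ok.]; (7) [rollback_ready :- artifact_signed, gen_docs, lint_clean.]. Adds cache_hit, compile_b, link_bin, rollback_ready.
Round 2: (4) [deploy_prod :- link_bin, link_lib, rollback_ready.]; (8) [cfg_changed :- cache_hit, tag_release.]. Adds deploy_prod, cfg_changed.
Closure: {artifact_signed, cache_hit, cfg_changed, compile_a, compile_b, deploy_prod, format_ok, gen_docs, link_bin, link_lib, lint_clean, rollback_ready, run_integ, src_changed, tag_release, tests_changed} — 16 facts.

16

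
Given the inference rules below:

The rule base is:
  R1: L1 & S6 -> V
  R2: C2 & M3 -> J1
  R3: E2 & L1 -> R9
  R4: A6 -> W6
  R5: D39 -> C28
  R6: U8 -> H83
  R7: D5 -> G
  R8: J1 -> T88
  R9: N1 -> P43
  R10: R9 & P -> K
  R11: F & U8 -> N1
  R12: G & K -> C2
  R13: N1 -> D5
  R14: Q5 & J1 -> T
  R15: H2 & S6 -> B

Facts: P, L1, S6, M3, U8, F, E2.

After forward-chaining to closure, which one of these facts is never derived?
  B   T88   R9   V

Round 1 — R1, R3, R6, R11, derive V, R9, H83, N1.
Round 2 — R9, R10, R13, derive P43, K, D5.
Round 3 — R7, derive G.
Round 4 — R12, derive C2.
Round 5 — R2, derive J1.
Round 6 — R8, derive T88.
Derived: V (round 1), T88 (round 6), R9 (round 1). B never appears in any round.

B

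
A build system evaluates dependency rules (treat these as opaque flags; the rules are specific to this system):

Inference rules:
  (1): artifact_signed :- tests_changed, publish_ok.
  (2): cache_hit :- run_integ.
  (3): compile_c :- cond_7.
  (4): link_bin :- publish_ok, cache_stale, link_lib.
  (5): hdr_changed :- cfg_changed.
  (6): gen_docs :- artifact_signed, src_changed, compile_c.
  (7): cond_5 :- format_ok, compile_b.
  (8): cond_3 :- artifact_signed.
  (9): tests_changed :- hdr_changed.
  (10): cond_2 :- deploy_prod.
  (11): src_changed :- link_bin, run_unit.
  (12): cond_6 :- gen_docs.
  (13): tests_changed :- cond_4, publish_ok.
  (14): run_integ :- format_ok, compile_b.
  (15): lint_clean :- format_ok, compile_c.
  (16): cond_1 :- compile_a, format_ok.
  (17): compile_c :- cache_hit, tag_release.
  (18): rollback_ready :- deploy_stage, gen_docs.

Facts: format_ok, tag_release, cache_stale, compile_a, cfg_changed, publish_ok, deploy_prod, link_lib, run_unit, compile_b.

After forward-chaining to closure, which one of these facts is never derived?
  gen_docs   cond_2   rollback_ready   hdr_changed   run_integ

Round 1 — (4), (5), (7), (10), (14), (16), derive link_bin, hdr_changed, cond_5, cond_2, run_integ, cond_1.
Round 2 — (2), (9), (11), derive cache_hit, tests_changed, src_changed.
Round 3 — (1), (17), derive artifact_signed, compile_c.
Round 4 — (6), (8), (15), derive gen_docs, cond_3, lint_clean.
Round 5 — (12), derive cond_6.
Derived: run_integ (round 1), cond_2 (round 1), gen_docs (round 4), hdr_changed (round 1). rollback_ready never appears in any round.

rollback_ready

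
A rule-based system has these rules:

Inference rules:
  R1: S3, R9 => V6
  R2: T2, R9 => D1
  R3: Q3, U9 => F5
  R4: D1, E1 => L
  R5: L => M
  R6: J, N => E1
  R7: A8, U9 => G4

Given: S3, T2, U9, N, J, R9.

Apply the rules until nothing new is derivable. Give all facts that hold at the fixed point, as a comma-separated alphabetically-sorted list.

D1, E1, J, L, M, N, R9, S3, T2, U9, V6

[1] R1 [S3, R9 => V6]; R2 [T2, R9 => D1]; R6 [J, N => E1]. ⇒ new: V6, D1, E1.
[2] R4 [D1, E1 => L]. ⇒ new: L.
[3] R5 [L => M]. ⇒ new: M.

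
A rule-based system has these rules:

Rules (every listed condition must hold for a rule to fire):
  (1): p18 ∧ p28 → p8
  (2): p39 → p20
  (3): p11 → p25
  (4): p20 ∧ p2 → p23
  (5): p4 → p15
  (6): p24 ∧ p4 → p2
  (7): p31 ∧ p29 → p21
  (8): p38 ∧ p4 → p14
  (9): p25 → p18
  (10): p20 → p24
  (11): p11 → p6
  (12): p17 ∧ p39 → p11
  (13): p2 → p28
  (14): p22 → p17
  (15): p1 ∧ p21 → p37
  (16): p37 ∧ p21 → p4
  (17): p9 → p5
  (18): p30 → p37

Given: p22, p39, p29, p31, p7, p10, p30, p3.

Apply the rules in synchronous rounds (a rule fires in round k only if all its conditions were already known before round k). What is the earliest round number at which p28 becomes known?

Round 1: (2) [p39 → p20]; (7) [p31 ∧ p29 → p21]; (14) [p22 → p17]; (18) [p30 → p37]. New: p20, p21, p17, p37.
Round 2: (10) [p20 → p24]; (12) [p17 ∧ p39 → p11]; (16) [p37 ∧ p21 → p4]. New: p24, p11, p4.
Round 3: (3) [p11 → p25]; (5) [p4 → p15]; (6) [p24 ∧ p4 → p2]; (11) [p11 → p6]. New: p25, p15, p2, p6.
Round 4: (4) [p20 ∧ p2 → p23]; (9) [p25 → p18]; (13) [p2 → p28]. New: p23, p18, p28.
p28 first appears in round 4.

4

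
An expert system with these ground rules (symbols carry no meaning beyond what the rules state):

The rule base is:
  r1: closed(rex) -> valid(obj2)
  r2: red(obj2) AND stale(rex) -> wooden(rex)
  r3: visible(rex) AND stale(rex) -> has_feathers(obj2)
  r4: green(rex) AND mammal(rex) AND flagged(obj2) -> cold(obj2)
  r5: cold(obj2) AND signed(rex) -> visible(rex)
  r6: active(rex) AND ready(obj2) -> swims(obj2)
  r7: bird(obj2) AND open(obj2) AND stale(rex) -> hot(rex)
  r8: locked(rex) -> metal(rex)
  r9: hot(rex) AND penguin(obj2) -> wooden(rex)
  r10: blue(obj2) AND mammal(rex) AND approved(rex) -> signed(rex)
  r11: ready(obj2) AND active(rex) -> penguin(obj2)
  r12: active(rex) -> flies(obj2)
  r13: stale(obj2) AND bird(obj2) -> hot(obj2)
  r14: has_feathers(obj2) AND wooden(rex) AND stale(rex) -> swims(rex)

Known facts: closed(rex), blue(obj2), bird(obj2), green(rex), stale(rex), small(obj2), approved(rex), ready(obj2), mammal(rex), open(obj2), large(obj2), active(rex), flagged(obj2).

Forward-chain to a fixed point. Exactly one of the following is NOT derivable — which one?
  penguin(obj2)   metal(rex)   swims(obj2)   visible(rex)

metal(rex)

Round 1 fires r1, r4, r6, r7, r10, r11, r12, giving valid(obj2), cold(obj2), swims(obj2), hot(rex), signed(rex), penguin(obj2), flies(obj2).
Round 2 fires r5, r9, giving visible(rex), wooden(rex).
Round 3 fires r3, giving has_feathers(obj2).
Round 4 fires r14, giving swims(rex).
Derived: penguin(obj2) (round 1), swims(obj2) (round 1), visible(rex) (round 2). metal(rex) never appears in any round.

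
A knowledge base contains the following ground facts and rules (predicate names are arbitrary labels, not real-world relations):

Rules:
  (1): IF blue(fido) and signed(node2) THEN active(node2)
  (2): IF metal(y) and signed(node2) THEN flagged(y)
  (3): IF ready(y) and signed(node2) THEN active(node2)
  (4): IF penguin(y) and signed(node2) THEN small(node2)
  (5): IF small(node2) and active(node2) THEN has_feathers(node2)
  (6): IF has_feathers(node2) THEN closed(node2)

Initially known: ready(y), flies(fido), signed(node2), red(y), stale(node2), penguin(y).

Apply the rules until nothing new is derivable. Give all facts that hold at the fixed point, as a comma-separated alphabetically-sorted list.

Round 1 — (3), (4), derive active(node2), small(node2).
Round 2 — (5), derive has_feathers(node2).
Round 3 — (6), derive closed(node2).

active(node2), closed(node2), flies(fido), has_feathers(node2), penguin(y), ready(y), red(y), signed(node2), small(node2), stale(node2)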